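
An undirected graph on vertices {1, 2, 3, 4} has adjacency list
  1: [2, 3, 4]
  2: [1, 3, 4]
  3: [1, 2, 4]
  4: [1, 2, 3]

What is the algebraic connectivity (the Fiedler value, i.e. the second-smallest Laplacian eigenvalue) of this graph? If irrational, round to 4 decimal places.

4

Reading degrees in the order [1, 2, 3, 4] gives [3, 3, 3, 3]; set D = diag(3, 3, 3, 3) and form L = D - A. The sorted Laplacian eigenvalues are [0, 4, 4, 4]; the algebraic connectivity is the second entry, 4. The eigenvalues sum to 12, which equals trace(L) = 2|E|.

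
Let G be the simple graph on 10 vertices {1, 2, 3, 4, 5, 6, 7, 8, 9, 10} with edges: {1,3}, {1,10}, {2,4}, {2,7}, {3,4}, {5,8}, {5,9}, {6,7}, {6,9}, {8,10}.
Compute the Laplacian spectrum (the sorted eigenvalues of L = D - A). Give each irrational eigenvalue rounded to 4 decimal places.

Reading degrees in the order [1, 2, 3, 4, 5, 6, 7, 8, 9, 10] gives [2, 2, 2, 2, 2, 2, 2, 2, 2, 2]; set D = diag(2, 2, 2, 2, 2, 2, 2, 2, 2, 2) and form L = D - A. L is symmetric positive semidefinite, so every eigenvalue is real and nonnegative. The single zero eigenvalue shows the graph is connected. By the matrix-tree theorem the graph has (1/10) * product of the nonzero eigenvalues = 10 spanning trees.

[0, 0.3820, 0.3820, 1.3820, 1.3820, 2.6180, 2.6180, 3.6180, 3.6180, 4]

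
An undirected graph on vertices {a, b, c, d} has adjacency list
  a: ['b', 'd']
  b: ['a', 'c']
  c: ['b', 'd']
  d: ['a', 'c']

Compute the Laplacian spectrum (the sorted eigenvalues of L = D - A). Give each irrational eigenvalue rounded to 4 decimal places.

With the vertex order [a, b, c, d], the degrees are [2, 2, 2, 2], giving D = diag(2, 2, 2, 2) and L = D - A. L is symmetric positive semidefinite, so every eigenvalue is real and nonnegative. There is one zero in the spectrum, matching the 1 component. By the matrix-tree theorem the graph has (1/4) * product of the nonzero eigenvalues = 4 spanning trees.

[0, 2, 2, 4]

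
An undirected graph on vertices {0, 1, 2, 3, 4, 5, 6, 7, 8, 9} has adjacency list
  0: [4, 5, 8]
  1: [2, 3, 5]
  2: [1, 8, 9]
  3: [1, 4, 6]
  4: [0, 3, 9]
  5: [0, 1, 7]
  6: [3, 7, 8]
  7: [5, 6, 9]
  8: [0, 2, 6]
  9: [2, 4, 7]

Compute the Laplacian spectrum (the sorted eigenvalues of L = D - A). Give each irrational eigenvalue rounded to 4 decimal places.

[0, 2, 2, 2, 2, 2, 5, 5, 5, 5]

Reading degrees in the order [0, 1, 2, 3, 4, 5, 6, 7, 8, 9] gives [3, 3, 3, 3, 3, 3, 3, 3, 3, 3]; set D = diag(3, 3, 3, 3, 3, 3, 3, 3, 3, 3) and form L = D - A. The multiplicity of 0 as a Laplacian eigenvalue equals the number of connected components. The single zero eigenvalue shows the graph is connected. By the matrix-tree theorem the graph has (1/10) * product of the nonzero eigenvalues = 2000 spanning trees. There is one zero in the spectrum, matching the 1 component.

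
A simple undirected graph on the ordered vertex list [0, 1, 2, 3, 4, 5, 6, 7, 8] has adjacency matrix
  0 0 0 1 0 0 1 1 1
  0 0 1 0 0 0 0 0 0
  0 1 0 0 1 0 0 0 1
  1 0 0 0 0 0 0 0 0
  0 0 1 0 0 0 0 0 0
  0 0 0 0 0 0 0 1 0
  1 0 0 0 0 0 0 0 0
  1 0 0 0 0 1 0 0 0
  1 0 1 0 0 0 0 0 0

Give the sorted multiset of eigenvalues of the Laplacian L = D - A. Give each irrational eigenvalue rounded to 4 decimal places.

[0, 0.2043, 0.5405, 1, 1, 1.5989, 2.4425, 4.0170, 5.1969]

With the vertex order [0, 1, 2, 3, 4, 5, 6, 7, 8], the degrees are [4, 1, 3, 1, 1, 1, 1, 2, 2], giving D = diag(4, 1, 3, 1, 1, 1, 1, 2, 2) and L = D - A. The multiplicity of 0 as a Laplacian eigenvalue equals the number of connected components.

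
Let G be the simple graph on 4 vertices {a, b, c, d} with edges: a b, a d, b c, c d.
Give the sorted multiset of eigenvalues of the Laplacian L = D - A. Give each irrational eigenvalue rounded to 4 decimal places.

[0, 2, 2, 4]

Each diagonal entry of L is the vertex degree and each off-diagonal entry is -1 where an edge is present, 0 otherwise; in the order [a, b, c, d] the diagonal is [2, 2, 2, 2]. Since every row of L sums to 0, the all-ones vector is in the kernel and 0 is an eigenvalue. There is one zero in the spectrum, matching the 1 component. The eigenvalues sum to 8, which equals trace(L) = 2|E|.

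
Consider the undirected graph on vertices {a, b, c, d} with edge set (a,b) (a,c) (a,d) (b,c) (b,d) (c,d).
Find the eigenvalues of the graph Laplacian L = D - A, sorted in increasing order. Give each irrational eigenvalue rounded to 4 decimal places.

Reading degrees in the order [a, b, c, d] gives [3, 3, 3, 3]; set D = diag(3, 3, 3, 3) and form L = D - A. Diagonalising L (or applying a numerical eigensolver to the 4x4 matrix) gives the spectrum above. By the matrix-tree theorem the graph has (1/4) * product of the nonzero eigenvalues = 16 spanning trees. The eigenvalues sum to 12, which equals trace(L) = 2|E|.

[0, 4, 4, 4]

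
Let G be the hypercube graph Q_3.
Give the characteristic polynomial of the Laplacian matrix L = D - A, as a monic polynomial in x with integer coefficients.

x^8 - 24x^7 + 240x^6 - 1296x^5 + 4080x^4 - 7488x^3 + 7424x^2 - 3072x

The graph has 8 vertices and degree multiset [3, 3, 3, 3, 3, 3, 3, 3]; D is the diagonal matrix of degrees and L = D - A. Computing det(xI - L) by cofactor expansion (or equivalently via sum-over-permutations) gives x^8 - 24x^7 + 240x^6 - 1296x^5 + 4080x^4 - 7488x^3 + 7424x^2 - 3072x. Since p(0) = det(-L) = 0, x divides p(x).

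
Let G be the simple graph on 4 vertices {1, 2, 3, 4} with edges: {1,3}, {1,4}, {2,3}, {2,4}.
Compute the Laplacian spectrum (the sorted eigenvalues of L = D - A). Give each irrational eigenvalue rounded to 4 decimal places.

Each diagonal entry of L is the vertex degree and each off-diagonal entry is -1 where an edge is present, 0 otherwise; in the order [1, 2, 3, 4] the diagonal is [2, 2, 2, 2]. Since every row of L sums to 0, the all-ones vector is in the kernel and 0 is an eigenvalue. The single zero eigenvalue shows the graph is connected. The eigenvalues sum to 8, which equals trace(L) = 2|E|.

[0, 2, 2, 4]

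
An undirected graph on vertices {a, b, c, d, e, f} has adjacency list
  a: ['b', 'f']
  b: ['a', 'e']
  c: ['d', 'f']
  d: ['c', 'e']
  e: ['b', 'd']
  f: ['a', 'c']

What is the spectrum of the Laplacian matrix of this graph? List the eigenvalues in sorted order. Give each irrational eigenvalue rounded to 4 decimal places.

With the vertex order [a, b, c, d, e, f], the degrees are [2, 2, 2, 2, 2, 2], giving D = diag(2, 2, 2, 2, 2, 2) and L = D - A. Since every row of L sums to 0, the all-ones vector is in the kernel and 0 is an eigenvalue. The single zero eigenvalue shows the graph is connected. There is one zero in the spectrum, matching the 1 component. By the matrix-tree theorem the graph has (1/6) * product of the nonzero eigenvalues = 6 spanning trees.

[0, 1, 1, 3, 3, 4]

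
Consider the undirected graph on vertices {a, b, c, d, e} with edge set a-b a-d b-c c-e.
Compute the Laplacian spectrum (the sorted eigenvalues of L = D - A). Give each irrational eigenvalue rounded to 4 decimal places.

Reading degrees in the order [a, b, c, d, e] gives [2, 2, 2, 1, 1]; set D = diag(2, 2, 2, 1, 1) and form L = D - A. Diagonalising L (or applying a numerical eigensolver to the 5x5 matrix) gives the spectrum above. The single zero eigenvalue shows the graph is connected. The largest eigenvalue, 3.6180, is at most the vertex count 5. By the matrix-tree theorem the graph has (1/5) * product of the nonzero eigenvalues = 1 spanning tree.

[0, 0.3820, 1.3820, 2.6180, 3.6180]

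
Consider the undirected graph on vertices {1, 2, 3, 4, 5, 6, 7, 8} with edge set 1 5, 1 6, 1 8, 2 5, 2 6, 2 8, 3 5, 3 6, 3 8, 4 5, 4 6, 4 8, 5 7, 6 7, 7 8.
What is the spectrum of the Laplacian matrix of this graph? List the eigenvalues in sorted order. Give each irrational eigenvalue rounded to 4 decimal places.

With the vertex order [1, 2, 3, 4, 5, 6, 7, 8], the degrees are [3, 3, 3, 3, 5, 5, 3, 5], giving D = diag(3, 3, 3, 3, 5, 5, 3, 5) and L = D - A. L is symmetric positive semidefinite, so every eigenvalue is real and nonnegative. The single zero eigenvalue shows the graph is connected. The largest eigenvalue, 8, is at most the vertex count 8.

[0, 3, 3, 3, 3, 5, 5, 8]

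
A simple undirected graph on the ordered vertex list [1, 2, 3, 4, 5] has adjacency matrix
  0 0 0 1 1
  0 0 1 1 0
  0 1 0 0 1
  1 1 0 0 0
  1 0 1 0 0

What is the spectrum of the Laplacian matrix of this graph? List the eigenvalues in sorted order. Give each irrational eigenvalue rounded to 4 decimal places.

With the vertex order [1, 2, 3, 4, 5], the degrees are [2, 2, 2, 2, 2], giving D = diag(2, 2, 2, 2, 2) and L = D - A. L is symmetric positive semidefinite, so every eigenvalue is real and nonnegative. By the matrix-tree theorem the graph has (1/5) * product of the nonzero eigenvalues = 5 spanning trees. The eigenvalues sum to 10, which equals trace(L) = 2|E|.

[0, 1.3820, 1.3820, 3.6180, 3.6180]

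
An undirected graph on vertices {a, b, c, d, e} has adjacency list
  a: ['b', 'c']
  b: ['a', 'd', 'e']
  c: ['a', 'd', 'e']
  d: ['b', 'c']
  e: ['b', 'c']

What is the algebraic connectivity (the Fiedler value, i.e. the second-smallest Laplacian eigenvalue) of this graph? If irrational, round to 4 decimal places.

Each diagonal entry of L is the vertex degree and each off-diagonal entry is -1 where an edge is present, 0 otherwise; in the order [a, b, c, d, e] the diagonal is [2, 3, 3, 2, 2]. The sorted Laplacian eigenvalues are [0, 2, 2, 3, 5]; the algebraic connectivity is the second entry, 2. There is one zero in the spectrum, matching the 1 component.

2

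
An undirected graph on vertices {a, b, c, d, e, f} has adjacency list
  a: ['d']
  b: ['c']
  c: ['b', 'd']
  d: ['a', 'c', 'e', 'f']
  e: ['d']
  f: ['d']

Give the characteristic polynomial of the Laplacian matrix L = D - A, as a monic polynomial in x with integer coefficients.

With the vertex order [a, b, c, d, e, f], the degrees are [1, 1, 2, 4, 1, 1], giving D = diag(1, 1, 2, 4, 1, 1) and L = D - A. Computing det(xI - L) by cofactor expansion (or equivalently via sum-over-permutations) gives x^6 - 10x^5 + 33x^4 - 46x^3 + 28x^2 - 6x. Since p(0) = det(-L) = 0, x divides p(x).

x^6 - 10x^5 + 33x^4 - 46x^3 + 28x^2 - 6x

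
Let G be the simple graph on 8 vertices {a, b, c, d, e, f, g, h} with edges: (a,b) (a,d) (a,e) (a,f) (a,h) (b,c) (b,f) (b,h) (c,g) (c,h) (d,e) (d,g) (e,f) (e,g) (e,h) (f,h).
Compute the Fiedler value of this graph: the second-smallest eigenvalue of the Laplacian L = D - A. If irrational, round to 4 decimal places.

With the vertex order [a, b, c, d, e, f, g, h], the degrees are [5, 4, 3, 3, 5, 4, 3, 5], giving D = diag(5, 4, 3, 3, 5, 4, 3, 5) and L = D - A. Computing the eigenvalues of L and sorting gives [0, 1.9697, 2.4384, 4.1346, 5, 5.5794, 6.3163, 6.5616]. The Fiedler value lambda_2 = 1.9697 is strictly positive, so the graph is connected.

1.9697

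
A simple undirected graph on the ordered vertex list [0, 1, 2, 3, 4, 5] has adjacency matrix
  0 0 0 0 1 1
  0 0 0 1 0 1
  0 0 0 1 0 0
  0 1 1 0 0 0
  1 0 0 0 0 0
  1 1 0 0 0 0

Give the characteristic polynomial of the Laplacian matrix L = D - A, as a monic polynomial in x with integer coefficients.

x^6 - 10x^5 + 36x^4 - 56x^3 + 35x^2 - 6x

Each diagonal entry of L is the vertex degree and each off-diagonal entry is -1 where an edge is present, 0 otherwise; in the order [0, 1, 2, 3, 4, 5] the diagonal is [2, 2, 1, 2, 1, 2]. L has integer entries, so p(x) = det(xI - L) has integer coefficients. Expanding the determinant yields x^6 - 10x^5 + 36x^4 - 56x^3 + 35x^2 - 6x. Since p(0) = det(-L) = 0, x divides p(x). The largest eigenvalue, 3.7321, is at most the vertex count 6. There is one zero in the spectrum, matching the 1 component.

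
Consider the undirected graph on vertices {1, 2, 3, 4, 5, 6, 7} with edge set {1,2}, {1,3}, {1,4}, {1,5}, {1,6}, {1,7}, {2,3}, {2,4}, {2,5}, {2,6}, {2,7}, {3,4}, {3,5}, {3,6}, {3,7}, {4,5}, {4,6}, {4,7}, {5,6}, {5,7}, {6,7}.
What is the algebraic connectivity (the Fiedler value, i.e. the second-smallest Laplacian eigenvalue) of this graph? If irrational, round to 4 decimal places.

7

Reading degrees in the order [1, 2, 3, 4, 5, 6, 7] gives [6, 6, 6, 6, 6, 6, 6]; set D = diag(6, 6, 6, 6, 6, 6, 6) and form L = D - A. The sorted Laplacian eigenvalues are [0, 7, 7, 7, 7, 7, 7]; the algebraic connectivity is the second entry, 7. The eigenvalues sum to 42, which equals trace(L) = 2|E|. There is one zero in the spectrum, matching the 1 component.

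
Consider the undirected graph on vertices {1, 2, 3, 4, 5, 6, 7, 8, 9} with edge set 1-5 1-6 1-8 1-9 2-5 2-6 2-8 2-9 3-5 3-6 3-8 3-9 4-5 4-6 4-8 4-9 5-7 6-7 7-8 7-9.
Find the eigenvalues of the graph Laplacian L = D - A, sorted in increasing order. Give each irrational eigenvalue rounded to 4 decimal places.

Each diagonal entry of L is the vertex degree and each off-diagonal entry is -1 where an edge is present, 0 otherwise; in the order [1, 2, 3, 4, 5, 6, 7, 8, 9] the diagonal is [4, 4, 4, 4, 5, 5, 4, 5, 5]. L is symmetric positive semidefinite, so every eigenvalue is real and nonnegative. By the matrix-tree theorem the graph has (1/9) * product of the nonzero eigenvalues = 32000 spanning trees.

[0, 4, 4, 4, 4, 5, 5, 5, 9]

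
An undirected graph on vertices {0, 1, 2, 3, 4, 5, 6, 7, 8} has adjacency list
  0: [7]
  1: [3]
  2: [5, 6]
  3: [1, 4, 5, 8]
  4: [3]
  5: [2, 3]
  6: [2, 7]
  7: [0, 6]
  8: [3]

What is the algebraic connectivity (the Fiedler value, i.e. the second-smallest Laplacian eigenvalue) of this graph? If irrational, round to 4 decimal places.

With the vertex order [0, 1, 2, 3, 4, 5, 6, 7, 8], the degrees are [1, 1, 2, 4, 1, 2, 2, 2, 1], giving D = diag(1, 1, 2, 4, 1, 2, 2, 2, 1) and L = D - A. Computing the eigenvalues of L and sorting gives [0, 0.1487, 0.7169, 1, 1, 1.6629, 2.7405, 3.6330, 5.0980]. The Fiedler value lambda_2 = 0.1487 is strictly positive, so the graph is connected. By the matrix-tree theorem the graph has (1/9) * product of the nonzero eigenvalues = 1 spanning tree.

0.1487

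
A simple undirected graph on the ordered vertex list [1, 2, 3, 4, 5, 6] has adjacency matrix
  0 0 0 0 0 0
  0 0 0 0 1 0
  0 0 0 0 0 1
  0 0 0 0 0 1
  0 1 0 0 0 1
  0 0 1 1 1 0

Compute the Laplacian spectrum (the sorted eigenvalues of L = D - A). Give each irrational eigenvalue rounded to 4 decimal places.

With the vertex order [1, 2, 3, 4, 5, 6], the degrees are [0, 1, 1, 1, 2, 3], giving D = diag(0, 1, 1, 1, 2, 3) and L = D - A. The multiplicity of 0 as a Laplacian eigenvalue equals the number of connected components. The 2 zero eigenvalues correspond to the 2 connected components. The eigenvalues sum to 8, which equals trace(L) = 2|E|. The largest eigenvalue, 4.1701, is at most the vertex count 6.

[0, 0, 0.5188, 1, 2.3111, 4.1701]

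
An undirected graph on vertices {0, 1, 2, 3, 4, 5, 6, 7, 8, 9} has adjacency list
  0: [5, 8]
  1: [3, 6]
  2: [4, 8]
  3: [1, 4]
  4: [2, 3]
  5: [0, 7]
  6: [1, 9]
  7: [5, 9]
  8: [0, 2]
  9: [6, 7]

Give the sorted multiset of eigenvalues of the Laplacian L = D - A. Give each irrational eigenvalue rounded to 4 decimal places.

[0, 0.3820, 0.3820, 1.3820, 1.3820, 2.6180, 2.6180, 3.6180, 3.6180, 4]

Reading degrees in the order [0, 1, 2, 3, 4, 5, 6, 7, 8, 9] gives [2, 2, 2, 2, 2, 2, 2, 2, 2, 2]; set D = diag(2, 2, 2, 2, 2, 2, 2, 2, 2, 2) and form L = D - A. Since every row of L sums to 0, the all-ones vector is in the kernel and 0 is an eigenvalue. The single zero eigenvalue shows the graph is connected. There is one zero in the spectrum, matching the 1 component.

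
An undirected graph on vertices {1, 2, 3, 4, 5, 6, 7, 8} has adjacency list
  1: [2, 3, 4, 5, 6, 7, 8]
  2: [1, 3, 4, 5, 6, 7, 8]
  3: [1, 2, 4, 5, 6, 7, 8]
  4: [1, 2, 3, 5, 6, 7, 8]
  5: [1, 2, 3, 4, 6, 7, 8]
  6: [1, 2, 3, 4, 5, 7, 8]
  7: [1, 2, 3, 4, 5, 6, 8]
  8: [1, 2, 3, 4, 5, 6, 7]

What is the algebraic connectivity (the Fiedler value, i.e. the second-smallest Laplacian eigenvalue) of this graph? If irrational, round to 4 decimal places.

Each diagonal entry of L is the vertex degree and each off-diagonal entry is -1 where an edge is present, 0 otherwise; in the order [1, 2, 3, 4, 5, 6, 7, 8] the diagonal is [7, 7, 7, 7, 7, 7, 7, 7]. Computing the eigenvalues of L and sorting gives [0, 8, 8, 8, 8, 8, 8, 8]. The Fiedler value lambda_2 = 8 is strictly positive, so the graph is connected.

8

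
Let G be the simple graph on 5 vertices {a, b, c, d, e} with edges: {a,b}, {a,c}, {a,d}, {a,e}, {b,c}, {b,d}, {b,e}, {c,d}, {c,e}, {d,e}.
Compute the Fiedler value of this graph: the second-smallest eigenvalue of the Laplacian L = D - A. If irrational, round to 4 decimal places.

5

Each diagonal entry of L is the vertex degree and each off-diagonal entry is -1 where an edge is present, 0 otherwise; in the order [a, b, c, d, e] the diagonal is [4, 4, 4, 4, 4]. The smallest Laplacian eigenvalue is always 0. The next one, lambda_2 = 5, measures how hard the graph is to disconnect: larger values mean better connectivity. By the matrix-tree theorem the graph has (1/5) * product of the nonzero eigenvalues = 125 spanning trees.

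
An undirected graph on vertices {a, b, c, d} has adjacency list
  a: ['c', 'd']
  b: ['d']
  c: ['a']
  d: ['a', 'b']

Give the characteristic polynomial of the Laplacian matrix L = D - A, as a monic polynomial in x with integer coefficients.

x^4 - 6x^3 + 10x^2 - 4x

Each diagonal entry of L is the vertex degree and each off-diagonal entry is -1 where an edge is present, 0 otherwise; in the order [a, b, c, d] the diagonal is [2, 1, 1, 2]. L has integer entries, so p(x) = det(xI - L) has integer coefficients. Expanding the determinant yields x^4 - 6x^3 + 10x^2 - 4x. The constant term is 0 because L is singular (the all-ones vector lies in its kernel).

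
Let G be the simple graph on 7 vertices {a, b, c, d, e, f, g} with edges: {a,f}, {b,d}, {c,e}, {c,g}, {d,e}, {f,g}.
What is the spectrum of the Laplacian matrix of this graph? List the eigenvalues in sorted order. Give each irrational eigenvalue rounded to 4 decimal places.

[0, 0.1981, 0.7530, 1.5550, 2.4450, 3.2470, 3.8019]

With the vertex order [a, b, c, d, e, f, g], the degrees are [1, 1, 2, 2, 2, 2, 2], giving D = diag(1, 1, 2, 2, 2, 2, 2) and L = D - A. Diagonalising L (or applying a numerical eigensolver to the 7x7 matrix) gives the spectrum above. There is one zero in the spectrum, matching the 1 component. The largest eigenvalue, 3.8019, is at most the vertex count 7.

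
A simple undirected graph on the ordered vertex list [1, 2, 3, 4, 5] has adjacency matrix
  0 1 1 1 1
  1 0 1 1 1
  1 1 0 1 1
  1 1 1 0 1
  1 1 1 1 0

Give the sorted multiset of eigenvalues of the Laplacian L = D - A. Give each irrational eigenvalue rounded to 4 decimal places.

[0, 5, 5, 5, 5]

Each diagonal entry of L is the vertex degree and each off-diagonal entry is -1 where an edge is present, 0 otherwise; in the order [1, 2, 3, 4, 5] the diagonal is [4, 4, 4, 4, 4]. The multiplicity of 0 as a Laplacian eigenvalue equals the number of connected components. The largest eigenvalue, 5, is at most the vertex count 5.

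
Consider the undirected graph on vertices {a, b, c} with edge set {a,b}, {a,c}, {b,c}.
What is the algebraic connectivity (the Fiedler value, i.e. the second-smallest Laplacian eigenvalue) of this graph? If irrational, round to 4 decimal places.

3

With the vertex order [a, b, c], the degrees are [2, 2, 2], giving D = diag(2, 2, 2) and L = D - A. The sorted Laplacian eigenvalues are [0, 3, 3]; the algebraic connectivity is the second entry, 3. The eigenvalues sum to 6, which equals trace(L) = 2|E|. There is one zero in the spectrum, matching the 1 component.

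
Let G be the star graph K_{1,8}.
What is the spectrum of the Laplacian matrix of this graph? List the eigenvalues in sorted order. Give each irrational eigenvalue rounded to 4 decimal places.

The graph has 9 vertices and degree multiset [8, 1, 1, 1, 1, 1, 1, 1, 1]; D is the diagonal matrix of degrees and L = D - A. L is symmetric positive semidefinite, so every eigenvalue is real and nonnegative. The single zero eigenvalue shows the graph is connected. The eigenvalues sum to 16, which equals trace(L) = 2|E|.

[0, 1, 1, 1, 1, 1, 1, 1, 9]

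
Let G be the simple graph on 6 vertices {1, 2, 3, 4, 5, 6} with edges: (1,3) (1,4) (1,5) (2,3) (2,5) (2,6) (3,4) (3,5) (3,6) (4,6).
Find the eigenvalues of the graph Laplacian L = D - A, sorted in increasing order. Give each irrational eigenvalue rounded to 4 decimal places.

With the vertex order [1, 2, 3, 4, 5, 6], the degrees are [3, 3, 5, 3, 3, 3], giving D = diag(3, 3, 5, 3, 3, 3) and L = D - A. Since every row of L sums to 0, the all-ones vector is in the kernel and 0 is an eigenvalue.

[0, 2.3820, 2.3820, 4.6180, 4.6180, 6]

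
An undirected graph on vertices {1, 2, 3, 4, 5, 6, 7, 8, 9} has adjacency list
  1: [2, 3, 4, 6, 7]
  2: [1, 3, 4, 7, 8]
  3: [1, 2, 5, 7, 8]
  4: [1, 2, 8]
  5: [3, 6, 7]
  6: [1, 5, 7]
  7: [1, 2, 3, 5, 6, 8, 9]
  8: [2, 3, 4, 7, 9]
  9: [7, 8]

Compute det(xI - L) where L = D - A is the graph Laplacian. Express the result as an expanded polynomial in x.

With the vertex order [1, 2, 3, 4, 5, 6, 7, 8, 9], the degrees are [5, 5, 5, 3, 3, 3, 7, 5, 2], giving D = diag(5, 5, 5, 3, 3, 3, 7, 5, 2) and L = D - A. L has integer entries, so p(x) = det(xI - L) has integer coefficients. Expanding the determinant yields x^9 - 38x^8 + 613x^7 - 5468x^6 + 29407x^5 - 97300x^4 + 192706x^3 - 208130x^2 + 93663x. The coefficient of x^8 equals -trace(L) = -38, matching the sum of degrees. The eigenvalues sum to 38, which equals trace(L) = 2|E|.

x^9 - 38x^8 + 613x^7 - 5468x^6 + 29407x^5 - 97300x^4 + 192706x^3 - 208130x^2 + 93663x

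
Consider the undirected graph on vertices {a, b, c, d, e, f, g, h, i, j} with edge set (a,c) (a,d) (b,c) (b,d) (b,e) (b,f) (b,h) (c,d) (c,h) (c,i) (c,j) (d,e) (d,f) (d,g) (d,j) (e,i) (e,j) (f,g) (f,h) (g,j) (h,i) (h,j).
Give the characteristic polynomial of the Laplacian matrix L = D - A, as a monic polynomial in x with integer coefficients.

Each diagonal entry of L is the vertex degree and each off-diagonal entry is -1 where an edge is present, 0 otherwise; in the order [a, b, c, d, e, f, g, h, i, j] the diagonal is [2, 5, 6, 7, 4, 4, 3, 5, 3, 5]. Computing det(xI - L) by cofactor expansion (or equivalently via sum-over-permutations) gives x^10 - 44x^9 + 839x^8 - 9086x^7 + 61488x^6 - 269198x^5 + 761078x^4 - 1337318x^3 + 1322701x^2 - 560230x. The coefficient of x^9 equals -trace(L) = -44, matching the sum of degrees. By the matrix-tree theorem the graph has (1/10) * product of the nonzero eigenvalues = 56023 spanning trees. There is one zero in the spectrum, matching the 1 component.

x^10 - 44x^9 + 839x^8 - 9086x^7 + 61488x^6 - 269198x^5 + 761078x^4 - 1337318x^3 + 1322701x^2 - 560230x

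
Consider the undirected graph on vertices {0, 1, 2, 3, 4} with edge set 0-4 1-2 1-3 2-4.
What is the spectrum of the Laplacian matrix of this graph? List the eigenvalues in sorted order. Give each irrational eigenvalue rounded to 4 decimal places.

[0, 0.3820, 1.3820, 2.6180, 3.6180]

With the vertex order [0, 1, 2, 3, 4], the degrees are [1, 2, 2, 1, 2], giving D = diag(1, 2, 2, 1, 2) and L = D - A. L is symmetric positive semidefinite, so every eigenvalue is real and nonnegative. The largest eigenvalue, 3.6180, is at most the vertex count 5.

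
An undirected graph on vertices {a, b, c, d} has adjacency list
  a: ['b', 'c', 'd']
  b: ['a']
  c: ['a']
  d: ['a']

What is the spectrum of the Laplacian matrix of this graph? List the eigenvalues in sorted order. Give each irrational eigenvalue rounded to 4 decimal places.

With the vertex order [a, b, c, d], the degrees are [3, 1, 1, 1], giving D = diag(3, 1, 1, 1) and L = D - A. L is symmetric positive semidefinite, so every eigenvalue is real and nonnegative. The single zero eigenvalue shows the graph is connected. By the matrix-tree theorem the graph has (1/4) * product of the nonzero eigenvalues = 1 spanning tree.

[0, 1, 1, 4]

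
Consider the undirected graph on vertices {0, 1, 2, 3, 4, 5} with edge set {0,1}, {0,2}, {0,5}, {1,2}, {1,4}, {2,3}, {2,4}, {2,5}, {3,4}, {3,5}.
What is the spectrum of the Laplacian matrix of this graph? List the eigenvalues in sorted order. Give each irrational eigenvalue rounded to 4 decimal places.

[0, 2.3820, 2.3820, 4.6180, 4.6180, 6]

Each diagonal entry of L is the vertex degree and each off-diagonal entry is -1 where an edge is present, 0 otherwise; in the order [0, 1, 2, 3, 4, 5] the diagonal is [3, 3, 5, 3, 3, 3]. Since every row of L sums to 0, the all-ones vector is in the kernel and 0 is an eigenvalue. The single zero eigenvalue shows the graph is connected. By the matrix-tree theorem the graph has (1/6) * product of the nonzero eigenvalues = 121 spanning trees.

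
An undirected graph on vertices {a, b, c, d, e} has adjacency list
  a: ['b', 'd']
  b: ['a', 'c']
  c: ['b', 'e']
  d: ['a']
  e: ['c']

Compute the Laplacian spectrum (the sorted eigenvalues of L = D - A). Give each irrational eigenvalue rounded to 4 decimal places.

[0, 0.3820, 1.3820, 2.6180, 3.6180]

With the vertex order [a, b, c, d, e], the degrees are [2, 2, 2, 1, 1], giving D = diag(2, 2, 2, 1, 1) and L = D - A. L is symmetric positive semidefinite, so every eigenvalue is real and nonnegative. By the matrix-tree theorem the graph has (1/5) * product of the nonzero eigenvalues = 1 spanning tree.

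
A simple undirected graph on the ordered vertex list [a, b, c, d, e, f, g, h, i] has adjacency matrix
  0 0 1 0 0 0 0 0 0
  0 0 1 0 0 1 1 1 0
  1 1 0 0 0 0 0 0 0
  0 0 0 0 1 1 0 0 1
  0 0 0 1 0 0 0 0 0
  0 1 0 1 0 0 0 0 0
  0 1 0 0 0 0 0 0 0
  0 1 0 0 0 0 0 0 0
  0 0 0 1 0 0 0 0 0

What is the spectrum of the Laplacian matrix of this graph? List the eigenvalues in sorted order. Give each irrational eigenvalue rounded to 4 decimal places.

Each diagonal entry of L is the vertex degree and each off-diagonal entry is -1 where an edge is present, 0 otherwise; in the order [a, b, c, d, e, f, g, h, i] the diagonal is [1, 4, 2, 3, 1, 2, 1, 1, 1]. L is symmetric positive semidefinite, so every eigenvalue is real and nonnegative. The single zero eigenvalue shows the graph is connected. The largest eigenvalue, 5.1969, is at most the vertex count 9.

[0, 0.2043, 0.5405, 1, 1, 1.5989, 2.4425, 4.0170, 5.1969]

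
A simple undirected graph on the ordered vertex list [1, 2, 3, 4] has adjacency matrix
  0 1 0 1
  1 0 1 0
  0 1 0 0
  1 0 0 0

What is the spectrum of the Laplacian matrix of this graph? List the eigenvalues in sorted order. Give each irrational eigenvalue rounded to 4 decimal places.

With the vertex order [1, 2, 3, 4], the degrees are [2, 2, 1, 1], giving D = diag(2, 2, 1, 1) and L = D - A. Diagonalising L (or applying a numerical eigensolver to the 4x4 matrix) gives the spectrum above. The eigenvalues sum to 6, which equals trace(L) = 2|E|. The largest eigenvalue, 3.4142, is at most the vertex count 4.

[0, 0.5858, 2, 3.4142]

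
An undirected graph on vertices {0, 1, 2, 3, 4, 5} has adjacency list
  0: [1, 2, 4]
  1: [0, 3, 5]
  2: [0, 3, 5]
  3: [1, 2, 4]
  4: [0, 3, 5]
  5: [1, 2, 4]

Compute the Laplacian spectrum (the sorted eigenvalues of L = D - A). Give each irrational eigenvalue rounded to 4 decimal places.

[0, 3, 3, 3, 3, 6]

With the vertex order [0, 1, 2, 3, 4, 5], the degrees are [3, 3, 3, 3, 3, 3], giving D = diag(3, 3, 3, 3, 3, 3) and L = D - A. L is symmetric positive semidefinite, so every eigenvalue is real and nonnegative. The single zero eigenvalue shows the graph is connected. The largest eigenvalue, 6, is at most the vertex count 6.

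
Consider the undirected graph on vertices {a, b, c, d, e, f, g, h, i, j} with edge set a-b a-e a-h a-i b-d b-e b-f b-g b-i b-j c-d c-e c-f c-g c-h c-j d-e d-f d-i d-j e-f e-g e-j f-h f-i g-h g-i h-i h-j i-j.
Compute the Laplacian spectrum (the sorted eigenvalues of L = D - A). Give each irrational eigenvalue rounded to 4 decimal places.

[0, 3.7950, 4.7730, 5.6525, 6, 6.1594, 7.3333, 8.2462, 8.5624, 9.4782]

With the vertex order [a, b, c, d, e, f, g, h, i, j], the degrees are [4, 7, 6, 6, 7, 6, 5, 6, 7, 6], giving D = diag(4, 7, 6, 6, 7, 6, 5, 6, 7, 6) and L = D - A. Since every row of L sums to 0, the all-ones vector is in the kernel and 0 is an eigenvalue. The largest eigenvalue, 9.4782, is at most the vertex count 10.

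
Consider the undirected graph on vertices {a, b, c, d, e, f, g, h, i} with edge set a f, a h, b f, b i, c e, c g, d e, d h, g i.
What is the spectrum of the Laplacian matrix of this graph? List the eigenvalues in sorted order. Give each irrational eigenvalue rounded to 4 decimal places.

[0, 0.4679, 0.4679, 1.6527, 1.6527, 3, 3, 3.8794, 3.8794]

Each diagonal entry of L is the vertex degree and each off-diagonal entry is -1 where an edge is present, 0 otherwise; in the order [a, b, c, d, e, f, g, h, i] the diagonal is [2, 2, 2, 2, 2, 2, 2, 2, 2]. Diagonalising L (or applying a numerical eigensolver to the 9x9 matrix) gives the spectrum above. The eigenvalues sum to 18, which equals trace(L) = 2|E|.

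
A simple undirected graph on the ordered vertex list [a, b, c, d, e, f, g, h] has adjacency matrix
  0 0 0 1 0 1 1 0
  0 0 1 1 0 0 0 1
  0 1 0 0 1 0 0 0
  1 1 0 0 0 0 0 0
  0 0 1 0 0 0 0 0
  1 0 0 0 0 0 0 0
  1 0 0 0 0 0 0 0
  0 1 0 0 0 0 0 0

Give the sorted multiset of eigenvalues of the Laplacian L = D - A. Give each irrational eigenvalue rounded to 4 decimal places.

Reading degrees in the order [a, b, c, d, e, f, g, h] gives [3, 3, 2, 2, 1, 1, 1, 1]; set D = diag(3, 3, 2, 2, 1, 1, 1, 1) and form L = D - A. The multiplicity of 0 as a Laplacian eigenvalue equals the number of connected components. The single zero eigenvalue shows the graph is connected. By the matrix-tree theorem the graph has (1/8) * product of the nonzero eigenvalues = 1 spanning tree.

[0, 0.2137, 0.6177, 1, 1.4977, 2.3537, 3.8408, 4.4763]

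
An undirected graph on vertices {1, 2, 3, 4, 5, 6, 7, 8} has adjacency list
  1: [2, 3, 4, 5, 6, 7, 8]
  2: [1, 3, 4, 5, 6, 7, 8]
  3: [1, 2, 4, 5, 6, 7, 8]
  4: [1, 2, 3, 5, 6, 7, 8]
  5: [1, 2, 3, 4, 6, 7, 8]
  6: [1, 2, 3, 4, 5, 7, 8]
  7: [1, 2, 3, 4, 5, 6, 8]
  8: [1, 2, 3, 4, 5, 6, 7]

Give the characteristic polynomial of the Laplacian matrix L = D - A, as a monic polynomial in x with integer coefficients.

With the vertex order [1, 2, 3, 4, 5, 6, 7, 8], the degrees are [7, 7, 7, 7, 7, 7, 7, 7], giving D = diag(7, 7, 7, 7, 7, 7, 7, 7) and L = D - A. L has integer entries, so p(x) = det(xI - L) has integer coefficients. Expanding the determinant yields x^8 - 56x^7 + 1344x^6 - 17920x^5 + 143360x^4 - 688128x^3 + 1835008x^2 - 2097152x. Since p(0) = det(-L) = 0, x divides p(x).

x^8 - 56x^7 + 1344x^6 - 17920x^5 + 143360x^4 - 688128x^3 + 1835008x^2 - 2097152x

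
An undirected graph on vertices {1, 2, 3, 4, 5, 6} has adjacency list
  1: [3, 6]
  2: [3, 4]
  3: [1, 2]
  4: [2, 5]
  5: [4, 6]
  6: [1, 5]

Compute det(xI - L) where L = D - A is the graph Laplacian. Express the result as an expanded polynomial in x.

x^6 - 12x^5 + 54x^4 - 112x^3 + 105x^2 - 36x

Each diagonal entry of L is the vertex degree and each off-diagonal entry is -1 where an edge is present, 0 otherwise; in the order [1, 2, 3, 4, 5, 6] the diagonal is [2, 2, 2, 2, 2, 2]. The eigenvalues of L are [0, 1, 1, 3, 3, 4]; the characteristic polynomial is the product of (x - lambda_i), which multiplies out to x^6 - 12x^5 + 54x^4 - 112x^3 + 105x^2 - 36x. The coefficient of x^5 equals -trace(L) = -12, matching the sum of degrees. The eigenvalues sum to 12, which equals trace(L) = 2|E|. There is one zero in the spectrum, matching the 1 component.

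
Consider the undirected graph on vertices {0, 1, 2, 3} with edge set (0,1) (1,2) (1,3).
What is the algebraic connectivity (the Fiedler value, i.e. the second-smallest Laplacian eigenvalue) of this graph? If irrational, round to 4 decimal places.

Reading degrees in the order [0, 1, 2, 3] gives [1, 3, 1, 1]; set D = diag(1, 3, 1, 1) and form L = D - A. Computing the eigenvalues of L and sorting gives [0, 1, 1, 4]. The Fiedler value lambda_2 = 1 is strictly positive, so the graph is connected.

1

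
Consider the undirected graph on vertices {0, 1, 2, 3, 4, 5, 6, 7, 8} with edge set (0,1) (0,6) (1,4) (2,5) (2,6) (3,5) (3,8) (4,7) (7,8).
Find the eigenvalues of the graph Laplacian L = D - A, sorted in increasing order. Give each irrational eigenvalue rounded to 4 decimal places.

Each diagonal entry of L is the vertex degree and each off-diagonal entry is -1 where an edge is present, 0 otherwise; in the order [0, 1, 2, 3, 4, 5, 6, 7, 8] the diagonal is [2, 2, 2, 2, 2, 2, 2, 2, 2]. Since every row of L sums to 0, the all-ones vector is in the kernel and 0 is an eigenvalue. There is one zero in the spectrum, matching the 1 component.

[0, 0.4679, 0.4679, 1.6527, 1.6527, 3, 3, 3.8794, 3.8794]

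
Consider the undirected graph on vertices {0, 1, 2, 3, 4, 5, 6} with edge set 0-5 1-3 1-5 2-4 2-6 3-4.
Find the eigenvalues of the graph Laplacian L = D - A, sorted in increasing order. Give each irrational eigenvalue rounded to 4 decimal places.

With the vertex order [0, 1, 2, 3, 4, 5, 6], the degrees are [1, 2, 2, 2, 2, 2, 1], giving D = diag(1, 2, 2, 2, 2, 2, 1) and L = D - A. The multiplicity of 0 as a Laplacian eigenvalue equals the number of connected components. The largest eigenvalue, 3.8019, is at most the vertex count 7. There is one zero in the spectrum, matching the 1 component.

[0, 0.1981, 0.7530, 1.5550, 2.4450, 3.2470, 3.8019]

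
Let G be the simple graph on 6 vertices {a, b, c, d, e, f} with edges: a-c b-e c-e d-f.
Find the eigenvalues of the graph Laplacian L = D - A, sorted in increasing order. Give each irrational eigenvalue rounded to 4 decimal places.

With the vertex order [a, b, c, d, e, f], the degrees are [1, 1, 2, 1, 2, 1], giving D = diag(1, 1, 2, 1, 2, 1) and L = D - A. The multiplicity of 0 as a Laplacian eigenvalue equals the number of connected components. The 2 zero eigenvalues correspond to the 2 connected components. There are 2 zeros in the spectrum, matching the 2 components. The largest eigenvalue, 3.4142, is at most the vertex count 6.

[0, 0, 0.5858, 2, 2, 3.4142]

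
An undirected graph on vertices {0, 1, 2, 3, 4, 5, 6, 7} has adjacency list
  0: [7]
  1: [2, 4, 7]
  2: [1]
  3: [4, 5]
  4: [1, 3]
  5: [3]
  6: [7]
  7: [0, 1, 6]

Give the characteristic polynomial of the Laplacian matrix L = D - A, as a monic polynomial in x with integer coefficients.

With the vertex order [0, 1, 2, 3, 4, 5, 6, 7], the degrees are [1, 3, 1, 2, 2, 1, 1, 3], giving D = diag(1, 3, 1, 2, 2, 1, 1, 3) and L = D - A. L has integer entries, so p(x) = det(xI - L) has integer coefficients. Expanding the determinant yields x^8 - 14x^7 + 76x^6 - 204x^5 + 287x^4 - 208x^3 + 70x^2 - 8x. The constant term is 0 because L is singular (the all-ones vector lies in its kernel). The eigenvalues sum to 14, which equals trace(L) = 2|E|.

x^8 - 14x^7 + 76x^6 - 204x^5 + 287x^4 - 208x^3 + 70x^2 - 8x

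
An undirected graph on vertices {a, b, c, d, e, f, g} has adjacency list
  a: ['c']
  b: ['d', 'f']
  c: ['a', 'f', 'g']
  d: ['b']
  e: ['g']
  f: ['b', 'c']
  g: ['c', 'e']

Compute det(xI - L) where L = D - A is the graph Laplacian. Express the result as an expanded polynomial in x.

Reading degrees in the order [a, b, c, d, e, f, g] gives [1, 2, 3, 1, 1, 2, 2]; set D = diag(1, 2, 3, 1, 1, 2, 2) and form L = D - A. L has integer entries, so p(x) = det(xI - L) has integer coefficients. Expanding the determinant yields x^7 - 12x^6 + 54x^5 - 114x^4 + 115x^3 - 50x^2 + 7x. The constant term is 0 because L is singular (the all-ones vector lies in its kernel).

x^7 - 12x^6 + 54x^5 - 114x^4 + 115x^3 - 50x^2 + 7x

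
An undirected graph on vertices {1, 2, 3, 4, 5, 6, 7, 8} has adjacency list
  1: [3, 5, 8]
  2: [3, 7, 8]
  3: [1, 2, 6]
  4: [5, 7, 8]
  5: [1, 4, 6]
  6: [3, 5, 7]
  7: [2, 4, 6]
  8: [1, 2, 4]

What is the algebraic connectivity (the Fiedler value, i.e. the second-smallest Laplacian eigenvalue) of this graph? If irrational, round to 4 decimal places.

Reading degrees in the order [1, 2, 3, 4, 5, 6, 7, 8] gives [3, 3, 3, 3, 3, 3, 3, 3]; set D = diag(3, 3, 3, 3, 3, 3, 3, 3) and form L = D - A. Computing the eigenvalues of L and sorting gives [0, 2, 2, 2, 4, 4, 4, 6]. The Fiedler value lambda_2 = 2 is strictly positive, so the graph is connected. The largest eigenvalue, 6, is at most the vertex count 8.

2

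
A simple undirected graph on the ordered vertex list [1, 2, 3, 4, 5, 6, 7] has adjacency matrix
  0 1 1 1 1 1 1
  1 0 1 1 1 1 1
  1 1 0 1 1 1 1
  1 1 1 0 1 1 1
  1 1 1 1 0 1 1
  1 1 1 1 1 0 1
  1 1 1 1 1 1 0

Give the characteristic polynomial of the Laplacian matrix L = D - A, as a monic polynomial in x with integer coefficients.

With the vertex order [1, 2, 3, 4, 5, 6, 7], the degrees are [6, 6, 6, 6, 6, 6, 6], giving D = diag(6, 6, 6, 6, 6, 6, 6) and L = D - A. The eigenvalues of L are [0, 7, 7, 7, 7, 7, 7]; the characteristic polynomial is the product of (x - lambda_i), which multiplies out to x^7 - 42x^6 + 735x^5 - 6860x^4 + 36015x^3 - 100842x^2 + 117649x. The constant term is 0 because L is singular (the all-ones vector lies in its kernel). There is one zero in the spectrum, matching the 1 component. The largest eigenvalue, 7, is at most the vertex count 7.

x^7 - 42x^6 + 735x^5 - 6860x^4 + 36015x^3 - 100842x^2 + 117649x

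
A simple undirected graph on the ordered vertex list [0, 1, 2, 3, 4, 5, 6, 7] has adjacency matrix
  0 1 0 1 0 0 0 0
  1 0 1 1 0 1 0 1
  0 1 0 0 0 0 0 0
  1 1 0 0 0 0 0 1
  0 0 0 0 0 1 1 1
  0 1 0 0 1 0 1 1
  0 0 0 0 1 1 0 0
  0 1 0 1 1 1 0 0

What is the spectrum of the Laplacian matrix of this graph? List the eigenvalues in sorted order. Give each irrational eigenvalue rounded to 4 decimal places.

Reading degrees in the order [0, 1, 2, 3, 4, 5, 6, 7] gives [2, 5, 1, 3, 3, 4, 2, 4]; set D = diag(2, 5, 1, 3, 3, 4, 2, 4) and form L = D - A. The multiplicity of 0 as a Laplacian eigenvalue equals the number of connected components.

[0, 0.7508, 1.1409, 2.6171, 3.5785, 4.2294, 5.4281, 6.2552]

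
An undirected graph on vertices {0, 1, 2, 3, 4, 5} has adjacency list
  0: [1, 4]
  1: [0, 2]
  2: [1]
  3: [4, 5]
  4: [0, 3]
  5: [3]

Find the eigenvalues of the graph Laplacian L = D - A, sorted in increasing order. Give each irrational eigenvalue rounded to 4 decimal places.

[0, 0.2679, 1, 2, 3, 3.7321]

Each diagonal entry of L is the vertex degree and each off-diagonal entry is -1 where an edge is present, 0 otherwise; in the order [0, 1, 2, 3, 4, 5] the diagonal is [2, 2, 1, 2, 2, 1]. Diagonalising L (or applying a numerical eigensolver to the 6x6 matrix) gives the spectrum above. The single zero eigenvalue shows the graph is connected.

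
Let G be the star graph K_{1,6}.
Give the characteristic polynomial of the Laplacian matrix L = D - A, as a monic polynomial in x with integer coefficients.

x^7 - 12x^6 + 45x^5 - 80x^4 + 75x^3 - 36x^2 + 7x

The graph has 7 vertices and degree multiset [6, 1, 1, 1, 1, 1, 1]; D is the diagonal matrix of degrees and L = D - A. L has integer entries, so p(x) = det(xI - L) has integer coefficients. Expanding the determinant yields x^7 - 12x^6 + 45x^5 - 80x^4 + 75x^3 - 36x^2 + 7x. The coefficient of x^6 equals -trace(L) = -12, matching the sum of degrees. The eigenvalues sum to 12, which equals trace(L) = 2|E|.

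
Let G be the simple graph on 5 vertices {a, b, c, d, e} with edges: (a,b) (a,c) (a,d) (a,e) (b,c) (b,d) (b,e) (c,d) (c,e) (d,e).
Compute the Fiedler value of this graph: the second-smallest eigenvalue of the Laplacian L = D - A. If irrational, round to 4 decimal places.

Reading degrees in the order [a, b, c, d, e] gives [4, 4, 4, 4, 4]; set D = diag(4, 4, 4, 4, 4) and form L = D - A. Computing the eigenvalues of L and sorting gives [0, 5, 5, 5, 5]. The Fiedler value lambda_2 = 5 is strictly positive, so the graph is connected. The eigenvalues sum to 20, which equals trace(L) = 2|E|.

5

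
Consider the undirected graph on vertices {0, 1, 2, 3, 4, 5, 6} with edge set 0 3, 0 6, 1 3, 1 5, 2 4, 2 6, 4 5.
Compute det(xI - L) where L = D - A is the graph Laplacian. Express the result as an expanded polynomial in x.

Reading degrees in the order [0, 1, 2, 3, 4, 5, 6] gives [2, 2, 2, 2, 2, 2, 2]; set D = diag(2, 2, 2, 2, 2, 2, 2) and form L = D - A. L has integer entries, so p(x) = det(xI - L) has integer coefficients. Expanding the determinant yields x^7 - 14x^6 + 77x^5 - 210x^4 + 294x^3 - 196x^2 + 49x. The constant term is 0 because L is singular (the all-ones vector lies in its kernel). By the matrix-tree theorem the graph has (1/7) * product of the nonzero eigenvalues = 7 spanning trees. The largest eigenvalue, 3.8019, is at most the vertex count 7.

x^7 - 14x^6 + 77x^5 - 210x^4 + 294x^3 - 196x^2 + 49x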